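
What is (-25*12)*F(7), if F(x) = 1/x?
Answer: -300/7 ≈ -42.857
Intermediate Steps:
F(x) = 1/x
(-25*12)*F(7) = -25*12/7 = -300*⅐ = -300/7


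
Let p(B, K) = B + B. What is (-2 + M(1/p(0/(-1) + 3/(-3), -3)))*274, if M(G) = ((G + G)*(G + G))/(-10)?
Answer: -2877/5 ≈ -575.40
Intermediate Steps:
p(B, K) = 2*B
M(G) = -2*G²/5 (M(G) = ((2*G)*(2*G))*(-⅒) = (4*G²)*(-⅒) = -2*G²/5)
(-2 + M(1/p(0/(-1) + 3/(-3), -3)))*274 = (-2 - 2*1/(4*(0/(-1) + 3/(-3))²)/5)*274 = (-2 - 2*1/(4*(0*(-1) + 3*(-⅓))²)/5)*274 = (-2 - 2*1/(4*(0 - 1)²)/5)*274 = (-2 - 2*(1/(2*(-1)))²/5)*274 = (-2 - 2*(1/(-2))²/5)*274 = (-2 - 2*(-½)²/5)*274 = (-2 - ⅖*¼)*274 = (-2 - ⅒)*274 = -21/10*274 = -2877/5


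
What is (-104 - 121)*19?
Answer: -4275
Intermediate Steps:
(-104 - 121)*19 = -225*19 = -4275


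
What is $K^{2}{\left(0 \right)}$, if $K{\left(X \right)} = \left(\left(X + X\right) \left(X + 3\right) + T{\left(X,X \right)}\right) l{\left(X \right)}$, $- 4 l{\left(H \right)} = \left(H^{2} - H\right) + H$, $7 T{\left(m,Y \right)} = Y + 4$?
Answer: $0$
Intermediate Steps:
$T{\left(m,Y \right)} = \frac{4}{7} + \frac{Y}{7}$ ($T{\left(m,Y \right)} = \frac{Y + 4}{7} = \frac{4 + Y}{7} = \frac{4}{7} + \frac{Y}{7}$)
$l{\left(H \right)} = - \frac{H^{2}}{4}$ ($l{\left(H \right)} = - \frac{\left(H^{2} - H\right) + H}{4} = - \frac{H^{2}}{4}$)
$K{\left(X \right)} = - \frac{X^{2} \left(\frac{4}{7} + \frac{X}{7} + 2 X \left(3 + X\right)\right)}{4}$ ($K{\left(X \right)} = \left(\left(X + X\right) \left(X + 3\right) + \left(\frac{4}{7} + \frac{X}{7}\right)\right) \left(- \frac{X^{2}}{4}\right) = \left(2 X \left(3 + X\right) + \left(\frac{4}{7} + \frac{X}{7}\right)\right) \left(- \frac{X^{2}}{4}\right) = \left(\frac{4}{7} + \frac{X}{7} + 2 X \left(3 + X\right)\right) \left(- \frac{X^{2}}{4}\right) = - \frac{X^{2} \left(\frac{4}{7} + \frac{X}{7} + 2 X \left(3 + X\right)\right)}{4}$)
$K^{2}{\left(0 \right)} = \left(\frac{0^{2} \left(-4 - 0 - 14 \cdot 0^{2}\right)}{28}\right)^{2} = \left(\frac{1}{28} \cdot 0 \left(-4 + 0 - 0\right)\right)^{2} = \left(\frac{1}{28} \cdot 0 \left(-4 + 0 + 0\right)\right)^{2} = \left(\frac{1}{28} \cdot 0 \left(-4\right)\right)^{2} = 0^{2} = 0$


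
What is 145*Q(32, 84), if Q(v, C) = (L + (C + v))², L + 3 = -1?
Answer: 1818880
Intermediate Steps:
L = -4 (L = -3 - 1 = -4)
Q(v, C) = (-4 + C + v)² (Q(v, C) = (-4 + (C + v))² = (-4 + C + v)²)
145*Q(32, 84) = 145*(-4 + 84 + 32)² = 145*112² = 145*12544 = 1818880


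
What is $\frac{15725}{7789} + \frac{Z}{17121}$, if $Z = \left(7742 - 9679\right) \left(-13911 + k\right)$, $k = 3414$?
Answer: $\frac{4067706214}{3419371} \approx 1189.6$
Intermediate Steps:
$Z = 20332689$ ($Z = \left(7742 - 9679\right) \left(-13911 + 3414\right) = \left(-1937\right) \left(-10497\right) = 20332689$)
$\frac{15725}{7789} + \frac{Z}{17121} = \frac{15725}{7789} + \frac{20332689}{17121} = 15725 \cdot \frac{1}{7789} + 20332689 \cdot \frac{1}{17121} = \frac{15725}{7789} + \frac{521351}{439} = \frac{4067706214}{3419371}$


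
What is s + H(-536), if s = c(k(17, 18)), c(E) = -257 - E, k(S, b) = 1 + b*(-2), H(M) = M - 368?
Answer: -1126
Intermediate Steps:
H(M) = -368 + M
k(S, b) = 1 - 2*b
s = -222 (s = -257 - (1 - 2*18) = -257 - (1 - 36) = -257 - 1*(-35) = -257 + 35 = -222)
s + H(-536) = -222 + (-368 - 536) = -222 - 904 = -1126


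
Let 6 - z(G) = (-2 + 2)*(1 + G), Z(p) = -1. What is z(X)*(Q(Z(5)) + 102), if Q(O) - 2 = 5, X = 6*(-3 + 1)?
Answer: 654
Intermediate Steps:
X = -12 (X = 6*(-2) = -12)
Q(O) = 7 (Q(O) = 2 + 5 = 7)
z(G) = 6 (z(G) = 6 - (-2 + 2)*(1 + G) = 6 - 0*(1 + G) = 6 - 1*0 = 6 + 0 = 6)
z(X)*(Q(Z(5)) + 102) = 6*(7 + 102) = 6*109 = 654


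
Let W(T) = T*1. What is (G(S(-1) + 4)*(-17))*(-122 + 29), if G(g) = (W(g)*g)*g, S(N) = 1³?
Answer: 197625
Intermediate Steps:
S(N) = 1
W(T) = T
G(g) = g³ (G(g) = (g*g)*g = g²*g = g³)
(G(S(-1) + 4)*(-17))*(-122 + 29) = ((1 + 4)³*(-17))*(-122 + 29) = (5³*(-17))*(-93) = (125*(-17))*(-93) = -2125*(-93) = 197625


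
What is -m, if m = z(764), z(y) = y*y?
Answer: -583696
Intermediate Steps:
z(y) = y²
m = 583696 (m = 764² = 583696)
-m = -1*583696 = -583696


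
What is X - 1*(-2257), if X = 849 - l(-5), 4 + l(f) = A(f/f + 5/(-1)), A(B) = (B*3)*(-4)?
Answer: 3062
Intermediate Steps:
A(B) = -12*B (A(B) = (3*B)*(-4) = -12*B)
l(f) = 44 (l(f) = -4 - 12*(f/f + 5/(-1)) = -4 - 12*(1 + 5*(-1)) = -4 - 12*(1 - 5) = -4 - 12*(-4) = -4 + 48 = 44)
X = 805 (X = 849 - 1*44 = 849 - 44 = 805)
X - 1*(-2257) = 805 - 1*(-2257) = 805 + 2257 = 3062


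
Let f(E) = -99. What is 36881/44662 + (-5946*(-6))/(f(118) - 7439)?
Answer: -657676267/168331078 ≈ -3.9070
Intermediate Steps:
36881/44662 + (-5946*(-6))/(f(118) - 7439) = 36881/44662 + (-5946*(-6))/(-99 - 7439) = 36881*(1/44662) + 35676/(-7538) = 36881/44662 + 35676*(-1/7538) = 36881/44662 - 17838/3769 = -657676267/168331078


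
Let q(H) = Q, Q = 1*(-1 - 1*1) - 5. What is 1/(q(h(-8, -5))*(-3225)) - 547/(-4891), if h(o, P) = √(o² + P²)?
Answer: 12353416/110414325 ≈ 0.11188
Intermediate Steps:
h(o, P) = √(P² + o²)
Q = -7 (Q = 1*(-1 - 1) - 5 = 1*(-2) - 5 = -2 - 5 = -7)
q(H) = -7
1/(q(h(-8, -5))*(-3225)) - 547/(-4891) = 1/(-7*(-3225)) - 547/(-4891) = -⅐*(-1/3225) - 547*(-1/4891) = 1/22575 + 547/4891 = 12353416/110414325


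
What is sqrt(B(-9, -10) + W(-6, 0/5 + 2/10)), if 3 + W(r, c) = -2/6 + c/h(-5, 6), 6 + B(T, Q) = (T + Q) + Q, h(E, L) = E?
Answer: I*sqrt(8634)/15 ≈ 6.1946*I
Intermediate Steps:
B(T, Q) = -6 + T + 2*Q (B(T, Q) = -6 + ((T + Q) + Q) = -6 + ((Q + T) + Q) = -6 + (T + 2*Q) = -6 + T + 2*Q)
W(r, c) = -10/3 - c/5 (W(r, c) = -3 + (-2/6 + c/(-5)) = -3 + (-2*1/6 + c*(-1/5)) = -3 + (-1/3 - c/5) = -10/3 - c/5)
sqrt(B(-9, -10) + W(-6, 0/5 + 2/10)) = sqrt((-6 - 9 + 2*(-10)) + (-10/3 - (0/5 + 2/10)/5)) = sqrt((-6 - 9 - 20) + (-10/3 - (0*(1/5) + 2*(1/10))/5)) = sqrt(-35 + (-10/3 - (0 + 1/5)/5)) = sqrt(-35 + (-10/3 - 1/5*1/5)) = sqrt(-35 + (-10/3 - 1/25)) = sqrt(-35 - 253/75) = sqrt(-2878/75) = I*sqrt(8634)/15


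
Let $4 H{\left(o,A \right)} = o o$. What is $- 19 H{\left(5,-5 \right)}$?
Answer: $- \frac{475}{4} \approx -118.75$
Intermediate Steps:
$H{\left(o,A \right)} = \frac{o^{2}}{4}$ ($H{\left(o,A \right)} = \frac{o o}{4} = \frac{o^{2}}{4}$)
$- 19 H{\left(5,-5 \right)} = - 19 \frac{5^{2}}{4} = - 19 \cdot \frac{1}{4} \cdot 25 = \left(-19\right) \frac{25}{4} = - \frac{475}{4}$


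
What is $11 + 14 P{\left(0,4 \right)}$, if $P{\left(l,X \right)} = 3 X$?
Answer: $179$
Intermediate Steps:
$11 + 14 P{\left(0,4 \right)} = 11 + 14 \cdot 3 \cdot 4 = 11 + 14 \cdot 12 = 11 + 168 = 179$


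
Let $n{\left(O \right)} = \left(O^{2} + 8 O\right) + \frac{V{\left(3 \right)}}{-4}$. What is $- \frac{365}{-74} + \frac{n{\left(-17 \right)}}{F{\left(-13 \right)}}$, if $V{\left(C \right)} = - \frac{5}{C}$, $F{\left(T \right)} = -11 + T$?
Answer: $- \frac{15557}{10656} \approx -1.4599$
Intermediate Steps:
$n{\left(O \right)} = \frac{5}{12} + O^{2} + 8 O$ ($n{\left(O \right)} = \left(O^{2} + 8 O\right) + \frac{\left(-5\right) \frac{1}{3}}{-4} = \left(O^{2} + 8 O\right) + \left(-5\right) \frac{1}{3} \left(- \frac{1}{4}\right) = \left(O^{2} + 8 O\right) - - \frac{5}{12} = \left(O^{2} + 8 O\right) + \frac{5}{12} = \frac{5}{12} + O^{2} + 8 O$)
$- \frac{365}{-74} + \frac{n{\left(-17 \right)}}{F{\left(-13 \right)}} = - \frac{365}{-74} + \frac{\frac{5}{12} + \left(-17\right)^{2} + 8 \left(-17\right)}{-11 - 13} = \left(-365\right) \left(- \frac{1}{74}\right) + \frac{\frac{5}{12} + 289 - 136}{-24} = \frac{365}{74} + \frac{1841}{12} \left(- \frac{1}{24}\right) = \frac{365}{74} - \frac{1841}{288} = - \frac{15557}{10656}$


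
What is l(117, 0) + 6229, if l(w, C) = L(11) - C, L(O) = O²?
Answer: 6350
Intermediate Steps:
l(w, C) = 121 - C (l(w, C) = 11² - C = 121 - C)
l(117, 0) + 6229 = (121 - 1*0) + 6229 = (121 + 0) + 6229 = 121 + 6229 = 6350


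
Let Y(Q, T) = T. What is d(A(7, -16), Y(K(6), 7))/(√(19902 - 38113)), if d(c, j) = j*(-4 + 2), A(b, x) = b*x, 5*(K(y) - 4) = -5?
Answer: 14*I*√18211/18211 ≈ 0.10374*I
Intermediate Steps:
K(y) = 3 (K(y) = 4 + (⅕)*(-5) = 4 - 1 = 3)
d(c, j) = -2*j (d(c, j) = j*(-2) = -2*j)
d(A(7, -16), Y(K(6), 7))/(√(19902 - 38113)) = (-2*7)/(√(19902 - 38113)) = -14*(-I*√18211/18211) = -(-14)*I*√18211/18211 = 14*I*√18211/18211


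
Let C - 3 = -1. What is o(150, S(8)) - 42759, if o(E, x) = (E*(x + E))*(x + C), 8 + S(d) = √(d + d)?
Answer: -86559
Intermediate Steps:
C = 2 (C = 3 - 1 = 2)
S(d) = -8 + √2*√d (S(d) = -8 + √(d + d) = -8 + √(2*d) = -8 + √2*√d)
o(E, x) = E*(2 + x)*(E + x) (o(E, x) = (E*(x + E))*(x + 2) = (E*(E + x))*(2 + x) = E*(2 + x)*(E + x))
o(150, S(8)) - 42759 = 150*((-8 + √2*√8)² + 2*150 + 2*(-8 + √2*√8) + 150*(-8 + √2*√8)) - 42759 = 150*((-8 + √2*(2*√2))² + 300 + 2*(-8 + √2*(2*√2)) + 150*(-8 + √2*(2*√2))) - 42759 = 150*((-8 + 4)² + 300 + 2*(-8 + 4) + 150*(-8 + 4)) - 42759 = 150*((-4)² + 300 + 2*(-4) + 150*(-4)) - 42759 = 150*(16 + 300 - 8 - 600) - 42759 = 150*(-292) - 42759 = -43800 - 42759 = -86559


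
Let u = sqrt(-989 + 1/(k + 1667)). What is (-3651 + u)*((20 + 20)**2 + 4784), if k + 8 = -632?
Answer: -23307984 + 6384*I*sqrt(1043125954)/1027 ≈ -2.3308e+7 + 2.0077e+5*I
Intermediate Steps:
k = -640 (k = -8 - 632 = -640)
u = I*sqrt(1043125954)/1027 (u = sqrt(-989 + 1/(-640 + 1667)) = sqrt(-989 + 1/1027) = sqrt(-1015702/1027) = I*sqrt(1043125954)/1027 ≈ 31.448*I)
(-3651 + u)*((20 + 20)**2 + 4784) = (-3651 + I*sqrt(1043125954)/1027)*((20 + 20)**2 + 4784) = (-3651 + I*sqrt(1043125954)/1027)*(40**2 + 4784) = (-3651 + I*sqrt(1043125954)/1027)*(1600 + 4784) = (-3651 + I*sqrt(1043125954)/1027)*6384 = -23307984 + 6384*I*sqrt(1043125954)/1027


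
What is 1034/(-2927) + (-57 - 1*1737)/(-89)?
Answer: 5159012/260503 ≈ 19.804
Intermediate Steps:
1034/(-2927) + (-57 - 1*1737)/(-89) = 1034*(-1/2927) + (-57 - 1737)*(-1/89) = -1034/2927 - 1794*(-1/89) = -1034/2927 + 1794/89 = 5159012/260503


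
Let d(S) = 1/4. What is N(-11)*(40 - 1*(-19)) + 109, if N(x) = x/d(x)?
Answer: -2487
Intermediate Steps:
d(S) = 1/4
N(x) = 4*x (N(x) = x/(1/4) = x*4 = 4*x)
N(-11)*(40 - 1*(-19)) + 109 = (4*(-11))*(40 - 1*(-19)) + 109 = -44*(40 + 19) + 109 = -44*59 + 109 = -2596 + 109 = -2487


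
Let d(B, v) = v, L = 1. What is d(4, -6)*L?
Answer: -6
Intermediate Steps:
d(4, -6)*L = -6*1 = -6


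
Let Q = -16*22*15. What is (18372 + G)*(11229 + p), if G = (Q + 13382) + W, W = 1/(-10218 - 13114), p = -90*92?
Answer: 1821571841283/23332 ≈ 7.8072e+7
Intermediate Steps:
p = -8280
W = -1/23332 (W = 1/(-23332) = -1/23332 ≈ -4.2860e-5)
Q = -5280 (Q = -352*15 = -5280)
G = 189035863/23332 (G = (-5280 + 13382) - 1/23332 = 8102 - 1/23332 = 189035863/23332 ≈ 8102.0)
(18372 + G)*(11229 + p) = (18372 + 189035863/23332)*(11229 - 8280) = (617691367/23332)*2949 = 1821571841283/23332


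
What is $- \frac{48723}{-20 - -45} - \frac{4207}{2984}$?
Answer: $- \frac{145494607}{74600} \approx -1950.3$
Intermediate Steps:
$- \frac{48723}{-20 - -45} - \frac{4207}{2984} = - \frac{48723}{-20 + 45} - \frac{4207}{2984} = - \frac{48723}{25} - \frac{4207}{2984} = - \frac{145494607}{74600}$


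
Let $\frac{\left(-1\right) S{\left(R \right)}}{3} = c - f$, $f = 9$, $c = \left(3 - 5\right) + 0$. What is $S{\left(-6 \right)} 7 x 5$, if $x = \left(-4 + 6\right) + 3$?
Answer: $5775$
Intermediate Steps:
$c = -2$ ($c = -2 + 0 = -2$)
$x = 5$ ($x = 2 + 3 = 5$)
$S{\left(R \right)} = 33$ ($S{\left(R \right)} = - 3 \left(-2 - 9\right) = \left(-3\right) \left(-11\right) = 33$)
$S{\left(-6 \right)} 7 x 5 = 33 \cdot 7 \cdot 5 \cdot 5 = 33 \cdot 35 \cdot 5 = 33 \cdot 175 = 5775$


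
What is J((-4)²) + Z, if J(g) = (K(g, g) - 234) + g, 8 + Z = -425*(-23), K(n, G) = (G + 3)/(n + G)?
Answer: 305587/32 ≈ 9549.6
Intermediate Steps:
K(n, G) = (3 + G)/(G + n)
Z = 9767 (Z = -8 - 425*(-23) = -8 + 9775 = 9767)
J(g) = -234 + g + (3 + g)/(2*g) (J(g) = ((3 + g)/(g + g) - 234) + g = ((3 + g)/((2*g)) - 234) + g = ((1/(2*g))*(3 + g) - 234) + g = ((3 + g)/(2*g) - 234) + g = (-234 + (3 + g)/(2*g)) + g = -234 + g + (3 + g)/(2*g))
J((-4)²) + Z = (-467/2 + (-4)² + 3/(2*((-4)²))) + 9767 = (-467/2 + 16 + (3/2)/16) + 9767 = (-467/2 + 16 + (3/2)*(1/16)) + 9767 = (-467/2 + 16 + 3/32) + 9767 = -6957/32 + 9767 = 305587/32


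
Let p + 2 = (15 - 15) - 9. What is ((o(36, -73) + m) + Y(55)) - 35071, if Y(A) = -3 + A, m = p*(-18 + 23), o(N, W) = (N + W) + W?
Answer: -35184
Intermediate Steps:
o(N, W) = N + 2*W
p = -11 (p = -2 + ((15 - 15) - 9) = -2 + (0 - 9) = -2 - 9 = -11)
m = -55 (m = -11*(-18 + 23) = -11*5 = -55)
((o(36, -73) + m) + Y(55)) - 35071 = (((36 + 2*(-73)) - 55) + (-3 + 55)) - 35071 = (((36 - 146) - 55) + 52) - 35071 = ((-110 - 55) + 52) - 35071 = (-165 + 52) - 35071 = -113 - 35071 = -35184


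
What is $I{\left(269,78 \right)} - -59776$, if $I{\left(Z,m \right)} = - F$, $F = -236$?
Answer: $60012$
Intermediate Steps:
$I{\left(Z,m \right)} = 236$ ($I{\left(Z,m \right)} = \left(-1\right) \left(-236\right) = 236$)
$I{\left(269,78 \right)} - -59776 = 236 - -59776 = 236 + 59776 = 60012$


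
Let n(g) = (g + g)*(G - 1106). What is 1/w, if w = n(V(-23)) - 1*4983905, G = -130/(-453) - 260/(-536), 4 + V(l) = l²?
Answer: -10117/62162837610 ≈ -1.6275e-7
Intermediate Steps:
V(l) = -4 + l²
G = 46865/60702 (G = -130*(-1/453) - 260*(-1/536) = 130/453 + 65/134 = 46865/60702 ≈ 0.77205)
n(g) = -67089547*g/30351 (n(g) = (g + g)*(46865/60702 - 1106) = (2*g)*(-67089547/60702) = -67089547*g/30351)
w = -62162837610/10117 (w = -67089547*(-4 + (-23)²)/30351 - 1*4983905 = -67089547*(-4 + 529)/30351 - 4983905 = -67089547/30351*525 - 4983905 = -11740670725/10117 - 4983905 = -62162837610/10117 ≈ -6.1444e+6)
1/w = 1/(-62162837610/10117) = -10117/62162837610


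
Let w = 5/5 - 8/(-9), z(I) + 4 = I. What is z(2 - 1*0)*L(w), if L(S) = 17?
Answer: -34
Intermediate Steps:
z(I) = -4 + I
w = 17/9 (w = 5*(1/5) - 8*(-1/9) = 1 + 8/9 = 17/9 ≈ 1.8889)
z(2 - 1*0)*L(w) = (-4 + (2 - 1*0))*17 = (-4 + (2 + 0))*17 = (-4 + 2)*17 = -2*17 = -34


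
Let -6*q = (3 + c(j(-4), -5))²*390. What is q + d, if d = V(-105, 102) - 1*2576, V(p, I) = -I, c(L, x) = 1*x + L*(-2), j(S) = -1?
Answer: -2678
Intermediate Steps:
c(L, x) = x - 2*L
q = 0 (q = -(3 + (-5 - 2*(-1)))²*390/6 = -(3 + (-5 + 2))²*390/6 = -(3 - 3)²*390/6 = -0²*390/6 = -0*390 = -⅙*0 = 0)
d = -2678 (d = -1*102 - 1*2576 = -102 - 2576 = -2678)
q + d = 0 - 2678 = -2678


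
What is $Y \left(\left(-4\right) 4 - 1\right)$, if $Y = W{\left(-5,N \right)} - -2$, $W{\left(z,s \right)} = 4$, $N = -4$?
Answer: $-102$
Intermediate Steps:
$Y = 6$ ($Y = 4 - -2 = 4 + 2 = 6$)
$Y \left(\left(-4\right) 4 - 1\right) = 6 \left(\left(-4\right) 4 - 1\right) = 6 \left(-16 - 1\right) = 6 \left(-17\right) = -102$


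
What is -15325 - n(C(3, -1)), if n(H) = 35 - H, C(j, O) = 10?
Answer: -15350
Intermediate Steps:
-15325 - n(C(3, -1)) = -15325 - (35 - 1*10) = -15325 - (35 - 10) = -15325 - 1*25 = -15325 - 25 = -15350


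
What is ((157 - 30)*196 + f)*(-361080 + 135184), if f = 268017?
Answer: -66166971464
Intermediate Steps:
((157 - 30)*196 + f)*(-361080 + 135184) = ((157 - 30)*196 + 268017)*(-361080 + 135184) = (127*196 + 268017)*(-225896) = (24892 + 268017)*(-225896) = 292909*(-225896) = -66166971464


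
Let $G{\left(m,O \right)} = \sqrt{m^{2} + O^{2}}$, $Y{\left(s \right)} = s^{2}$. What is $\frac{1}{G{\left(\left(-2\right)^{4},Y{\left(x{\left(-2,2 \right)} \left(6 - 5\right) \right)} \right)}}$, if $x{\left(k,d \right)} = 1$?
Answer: $\frac{\sqrt{257}}{257} \approx 0.062378$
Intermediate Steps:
$G{\left(m,O \right)} = \sqrt{O^{2} + m^{2}}$
$\frac{1}{G{\left(\left(-2\right)^{4},Y{\left(x{\left(-2,2 \right)} \left(6 - 5\right) \right)} \right)}} = \frac{1}{\sqrt{\left(\left(1 \left(6 - 5\right)\right)^{2}\right)^{2} + \left(\left(-2\right)^{4}\right)^{2}}} = \frac{1}{\sqrt{\left(\left(1 \cdot 1\right)^{2}\right)^{2} + 16^{2}}} = \frac{1}{\sqrt{\left(1^{2}\right)^{2} + 256}} = \frac{1}{\sqrt{1^{2} + 256}} = \frac{1}{\sqrt{1 + 256}} = \frac{1}{\sqrt{257}} = \frac{\sqrt{257}}{257}$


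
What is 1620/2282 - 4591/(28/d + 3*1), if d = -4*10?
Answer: -52364680/26243 ≈ -1995.4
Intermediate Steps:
d = -40
1620/2282 - 4591/(28/d + 3*1) = 1620/2282 - 4591/(28/(-40) + 3*1) = 1620*(1/2282) - 4591/(28*(-1/40) + 3) = 810/1141 - 4591/(-7/10 + 3) = 810/1141 - 4591/23/10 = 810/1141 - 4591*10/23 = 810/1141 - 45910/23 = -52364680/26243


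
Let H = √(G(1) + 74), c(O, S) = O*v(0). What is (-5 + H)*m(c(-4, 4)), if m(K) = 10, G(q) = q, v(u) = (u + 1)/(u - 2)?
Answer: -50 + 50*√3 ≈ 36.603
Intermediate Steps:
v(u) = (1 + u)/(-2 + u)
c(O, S) = -O/2 (c(O, S) = O*((1 + 0)/(-2 + 0)) = O*(1/(-2)) = O*(-½*1) = O*(-½) = -O/2)
H = 5*√3 (H = √(1 + 74) = √75 = 5*√3 ≈ 8.6602)
(-5 + H)*m(c(-4, 4)) = (-5 + 5*√3)*10 = -50 + 50*√3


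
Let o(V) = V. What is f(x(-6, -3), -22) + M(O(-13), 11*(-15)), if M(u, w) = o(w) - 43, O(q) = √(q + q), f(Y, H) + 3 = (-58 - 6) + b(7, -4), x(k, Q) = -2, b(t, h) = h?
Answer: -279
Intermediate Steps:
f(Y, H) = -71 (f(Y, H) = -3 + ((-58 - 6) - 4) = -3 + (-64 - 4) = -3 - 68 = -71)
O(q) = √2*√q (O(q) = √(2*q) = √2*√q)
M(u, w) = -43 + w (M(u, w) = w - 43 = -43 + w)
f(x(-6, -3), -22) + M(O(-13), 11*(-15)) = -71 + (-43 + 11*(-15)) = -71 + (-43 - 165) = -71 - 208 = -279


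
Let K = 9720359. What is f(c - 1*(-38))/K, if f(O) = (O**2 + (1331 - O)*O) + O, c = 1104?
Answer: 1521144/9720359 ≈ 0.15649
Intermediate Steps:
f(O) = O + O**2 + O*(1331 - O) (f(O) = (O**2 + O*(1331 - O)) + O = O + O**2 + O*(1331 - O))
f(c - 1*(-38))/K = (1332*(1104 - 1*(-38)))/9720359 = (1332*(1104 + 38))*(1/9720359) = (1332*1142)*(1/9720359) = 1521144*(1/9720359) = 1521144/9720359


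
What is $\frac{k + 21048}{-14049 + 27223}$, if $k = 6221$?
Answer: $\frac{27269}{13174} \approx 2.0699$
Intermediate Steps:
$\frac{k + 21048}{-14049 + 27223} = \frac{6221 + 21048}{-14049 + 27223} = \frac{27269}{13174}$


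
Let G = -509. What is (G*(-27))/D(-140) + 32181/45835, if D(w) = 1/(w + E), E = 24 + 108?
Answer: -5039251059/45835 ≈ -1.0994e+5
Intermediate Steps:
E = 132
D(w) = 1/(132 + w) (D(w) = 1/(w + 132) = 1/(132 + w))
(G*(-27))/D(-140) + 32181/45835 = (-509*(-27))/(1/(132 - 140)) + 32181/45835 = 13743/(1/(-8)) + 32181*(1/45835) = 13743/(-⅛) + 32181/45835 = 13743*(-8) + 32181/45835 = -109944 + 32181/45835 = -5039251059/45835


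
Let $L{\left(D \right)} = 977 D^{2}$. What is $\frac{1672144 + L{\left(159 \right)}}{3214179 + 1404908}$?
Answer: $\frac{26371681}{4619087} \approx 5.7093$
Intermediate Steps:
$\frac{1672144 + L{\left(159 \right)}}{3214179 + 1404908} = \frac{1672144 + 977 \cdot 159^{2}}{3214179 + 1404908} = \frac{1672144 + 977 \cdot 25281}{4619087} = \left(1672144 + 24699537\right) \frac{1}{4619087} = 26371681 \cdot \frac{1}{4619087} = \frac{26371681}{4619087}$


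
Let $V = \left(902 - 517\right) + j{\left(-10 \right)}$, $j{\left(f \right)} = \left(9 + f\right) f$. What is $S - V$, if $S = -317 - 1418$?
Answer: $-2130$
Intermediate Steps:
$j{\left(f \right)} = f \left(9 + f\right)$
$S = -1735$ ($S = -317 - 1418 = -1735$)
$V = 395$ ($V = \left(902 - 517\right) - 10 \left(9 - 10\right) = 385 - -10 = 385 + 10 = 395$)
$S - V = -1735 - 395 = -2130$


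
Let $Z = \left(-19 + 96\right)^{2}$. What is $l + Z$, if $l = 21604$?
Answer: $27533$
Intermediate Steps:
$Z = 5929$ ($Z = 77^{2} = 5929$)
$l + Z = 21604 + 5929 = 27533$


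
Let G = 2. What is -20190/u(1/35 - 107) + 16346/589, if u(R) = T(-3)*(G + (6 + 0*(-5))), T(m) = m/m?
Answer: -5880571/2356 ≈ -2496.0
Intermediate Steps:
T(m) = 1
u(R) = 8 (u(R) = 1*(2 + (6 + 0*(-5))) = 1*(2 + (6 + 0)) = 1*(2 + 6) = 1*8 = 8)
-20190/u(1/35 - 107) + 16346/589 = -20190/8 + 16346/589 = -20190*⅛ + 16346*(1/589) = -10095/4 + 16346/589 = -5880571/2356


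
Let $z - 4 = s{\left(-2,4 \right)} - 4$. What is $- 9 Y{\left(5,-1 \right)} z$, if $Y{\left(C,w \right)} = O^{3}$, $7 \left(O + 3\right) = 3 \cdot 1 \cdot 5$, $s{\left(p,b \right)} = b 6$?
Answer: $\frac{46656}{343} \approx 136.02$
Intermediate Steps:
$s{\left(p,b \right)} = 6 b$
$O = - \frac{6}{7}$ ($O = -3 + \frac{3 \cdot 1 \cdot 5}{7} = -3 + \frac{3 \cdot 5}{7} = -3 + \frac{1}{7} \cdot 15 = -3 + \frac{15}{7} = - \frac{6}{7} \approx -0.85714$)
$z = 24$ ($z = 4 + \left(6 \cdot 4 - 4\right) = 4 + \left(24 - 4\right) = 4 + 20 = 24$)
$Y{\left(C,w \right)} = - \frac{216}{343}$ ($Y{\left(C,w \right)} = \left(- \frac{6}{7}\right)^{3} = - \frac{216}{343}$)
$- 9 Y{\left(5,-1 \right)} z = \left(-9\right) \left(- \frac{216}{343}\right) 24 = \frac{1944}{343} \cdot 24 = \frac{46656}{343}$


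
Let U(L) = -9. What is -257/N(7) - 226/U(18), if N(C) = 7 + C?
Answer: 851/126 ≈ 6.7540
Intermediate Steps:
-257/N(7) - 226/U(18) = -257/(7 + 7) - 226/(-9) = -257/14 - 226*(-⅑) = -257*1/14 + 226/9 = -257/14 + 226/9 = 851/126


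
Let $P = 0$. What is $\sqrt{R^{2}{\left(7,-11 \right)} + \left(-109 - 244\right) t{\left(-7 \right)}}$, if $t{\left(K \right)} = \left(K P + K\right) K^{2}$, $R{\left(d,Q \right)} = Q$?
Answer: $20 \sqrt{303} \approx 348.14$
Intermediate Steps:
$t{\left(K \right)} = K^{3}$ ($t{\left(K \right)} = \left(K 0 + K\right) K^{2} = \left(0 + K\right) K^{2} = K K^{2} = K^{3}$)
$\sqrt{R^{2}{\left(7,-11 \right)} + \left(-109 - 244\right) t{\left(-7 \right)}} = \sqrt{\left(-11\right)^{2} + \left(-109 - 244\right) \left(-7\right)^{3}} = \sqrt{121 + \left(-109 - 244\right) \left(-343\right)} = \sqrt{121 - -121079} = \sqrt{121 + 121079} = \sqrt{121200} = 20 \sqrt{303}$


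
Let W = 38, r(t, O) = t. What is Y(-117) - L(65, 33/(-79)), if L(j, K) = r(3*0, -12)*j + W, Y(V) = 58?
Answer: 20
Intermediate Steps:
L(j, K) = 38 (L(j, K) = (3*0)*j + 38 = 0*j + 38 = 0 + 38 = 38)
Y(-117) - L(65, 33/(-79)) = 58 - 1*38 = 58 - 38 = 20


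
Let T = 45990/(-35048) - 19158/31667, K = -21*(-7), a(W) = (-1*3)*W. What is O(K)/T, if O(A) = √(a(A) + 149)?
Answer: -1109865016*I*√73/1063907457 ≈ -8.9131*I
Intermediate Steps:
a(W) = -3*W
K = 147
T = -1063907457/554932508 (T = 45990*(-1/35048) - 19158*1/31667 = -22995/17524 - 19158/31667 = -1063907457/554932508 ≈ -1.9172)
O(A) = √(149 - 3*A) (O(A) = √(-3*A + 149) = √(149 - 3*A))
O(K)/T = √(149 - 3*147)/(-1063907457/554932508) = √(149 - 441)*(-554932508/1063907457) = √(-292)*(-554932508/1063907457) = (2*I*√73)*(-554932508/1063907457) = -1109865016*I*√73/1063907457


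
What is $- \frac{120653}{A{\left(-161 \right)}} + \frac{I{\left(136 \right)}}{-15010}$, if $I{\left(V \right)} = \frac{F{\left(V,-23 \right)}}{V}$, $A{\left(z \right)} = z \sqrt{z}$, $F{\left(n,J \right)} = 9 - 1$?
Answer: $- \frac{1}{255170} - \frac{120653 i \sqrt{161}}{25921} \approx -3.919 \cdot 10^{-6} - 59.061 i$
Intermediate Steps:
$F{\left(n,J \right)} = 8$ ($F{\left(n,J \right)} = 9 - 1 = 8$)
$A{\left(z \right)} = z^{\frac{3}{2}}$
$I{\left(V \right)} = \frac{8}{V}$
$- \frac{120653}{A{\left(-161 \right)}} + \frac{I{\left(136 \right)}}{-15010} = - \frac{120653}{\left(-161\right)^{\frac{3}{2}}} + \frac{8 \cdot \frac{1}{136}}{-15010} = - \frac{120653}{\left(-161\right) i \sqrt{161}} + 8 \cdot \frac{1}{136} \left(- \frac{1}{15010}\right) = - 120653 \frac{i \sqrt{161}}{25921} + \frac{1}{17} \left(- \frac{1}{15010}\right) = - \frac{120653 i \sqrt{161}}{25921} - \frac{1}{255170} = - \frac{1}{255170} - \frac{120653 i \sqrt{161}}{25921}$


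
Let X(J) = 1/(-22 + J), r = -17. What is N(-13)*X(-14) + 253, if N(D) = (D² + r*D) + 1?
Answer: 8717/36 ≈ 242.14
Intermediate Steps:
N(D) = 1 + D² - 17*D (N(D) = (D² - 17*D) + 1 = 1 + D² - 17*D)
N(-13)*X(-14) + 253 = (1 + (-13)² - 17*(-13))/(-22 - 14) + 253 = (1 + 169 + 221)/(-36) + 253 = 391*(-1/36) + 253 = -391/36 + 253 = 8717/36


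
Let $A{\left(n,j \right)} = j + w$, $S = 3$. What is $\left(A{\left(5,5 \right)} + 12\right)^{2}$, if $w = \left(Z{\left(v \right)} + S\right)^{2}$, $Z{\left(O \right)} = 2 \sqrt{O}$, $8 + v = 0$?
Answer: $-1116 - 288 i \sqrt{2} \approx -1116.0 - 407.29 i$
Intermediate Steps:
$v = -8$ ($v = -8 + 0 = -8$)
$w = \left(3 + 4 i \sqrt{2}\right)^{2}$ ($w = \left(2 \sqrt{-8} + 3\right)^{2} = \left(2 \cdot 2 i \sqrt{2} + 3\right)^{2} = \left(4 i \sqrt{2} + 3\right)^{2} = \left(3 + 4 i \sqrt{2}\right)^{2} \approx -23.0 + 33.941 i$)
$A{\left(n,j \right)} = -23 + j + 24 i \sqrt{2}$ ($A{\left(n,j \right)} = j - \left(23 - 24 i \sqrt{2}\right) = -23 + j + 24 i \sqrt{2}$)
$\left(A{\left(5,5 \right)} + 12\right)^{2} = \left(\left(-23 + 5 + 24 i \sqrt{2}\right) + 12\right)^{2} = \left(\left(-18 + 24 i \sqrt{2}\right) + 12\right)^{2} = \left(-6 + 24 i \sqrt{2}\right)^{2}$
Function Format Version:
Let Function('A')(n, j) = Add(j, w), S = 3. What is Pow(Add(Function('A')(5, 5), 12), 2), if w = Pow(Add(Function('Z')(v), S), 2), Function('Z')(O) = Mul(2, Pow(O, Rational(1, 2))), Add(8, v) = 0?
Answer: Add(-1116, Mul(-288, I, Pow(2, Rational(1, 2)))) ≈ Add(-1116.0, Mul(-407.29, I))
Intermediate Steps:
v = -8 (v = Add(-8, 0) = -8)
w = Pow(Add(3, Mul(4, I, Pow(2, Rational(1, 2)))), 2) (w = Pow(Add(Mul(2, Pow(-8, Rational(1, 2))), 3), 2) = Pow(Add(Mul(2, Mul(2, I, Pow(2, Rational(1, 2)))), 3), 2) = Pow(Add(Mul(4, I, Pow(2, Rational(1, 2))), 3), 2) = Pow(Add(3, Mul(4, I, Pow(2, Rational(1, 2)))), 2) ≈ Add(-23.000, Mul(33.941, I)))
Function('A')(n, j) = Add(-23, j, Mul(24, I, Pow(2, Rational(1, 2)))) (Function('A')(n, j) = Add(j, Add(-23, Mul(24, I, Pow(2, Rational(1, 2))))) = Add(-23, j, Mul(24, I, Pow(2, Rational(1, 2)))))
Pow(Add(Function('A')(5, 5), 12), 2) = Pow(Add(Add(-23, 5, Mul(24, I, Pow(2, Rational(1, 2)))), 12), 2) = Pow(Add(Add(-18, Mul(24, I, Pow(2, Rational(1, 2)))), 12), 2) = Pow(Add(-6, Mul(24, I, Pow(2, Rational(1, 2)))), 2)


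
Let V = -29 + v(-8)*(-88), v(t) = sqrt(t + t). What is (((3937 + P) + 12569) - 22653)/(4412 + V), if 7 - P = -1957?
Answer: -18334089/19334593 - 1472416*I/19334593 ≈ -0.94825 - 0.076154*I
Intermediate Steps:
P = 1964 (P = 7 - 1*(-1957) = 7 + 1957 = 1964)
v(t) = sqrt(2)*sqrt(t) (v(t) = sqrt(2*t) = sqrt(2)*sqrt(t))
V = -29 - 352*I (V = -29 + (sqrt(2)*sqrt(-8))*(-88) = -29 + (sqrt(2)*(2*I*sqrt(2)))*(-88) = -29 + (4*I)*(-88) = -29 - 352*I ≈ -29.0 - 352.0*I)
(((3937 + P) + 12569) - 22653)/(4412 + V) = (((3937 + 1964) + 12569) - 22653)/(4412 + (-29 - 352*I)) = ((5901 + 12569) - 22653)/(4383 - 352*I) = (18470 - 22653)*((4383 + 352*I)/19334593) = -4183*(4383 + 352*I)/19334593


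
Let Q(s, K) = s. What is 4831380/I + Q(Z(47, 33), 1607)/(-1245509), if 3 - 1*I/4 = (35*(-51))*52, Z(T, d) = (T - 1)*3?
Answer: 501456336177/38537293969 ≈ 13.012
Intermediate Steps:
Z(T, d) = -3 + 3*T (Z(T, d) = (-1 + T)*3 = -3 + 3*T)
I = 371292 (I = 12 - 4*35*(-51)*52 = 12 - (-7140)*52 = 12 - 4*(-92820) = 12 + 371280 = 371292)
4831380/I + Q(Z(47, 33), 1607)/(-1245509) = 4831380/371292 + (-3 + 3*47)/(-1245509) = 4831380*(1/371292) + (-3 + 141)*(-1/1245509) = 402615/30941 + 138*(-1/1245509) = 402615/30941 - 138/1245509 = 501456336177/38537293969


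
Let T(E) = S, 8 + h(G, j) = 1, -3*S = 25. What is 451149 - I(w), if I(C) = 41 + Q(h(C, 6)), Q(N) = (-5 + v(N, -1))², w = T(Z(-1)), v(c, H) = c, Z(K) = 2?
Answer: 450964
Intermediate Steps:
S = -25/3 (S = -⅓*25 = -25/3 ≈ -8.3333)
h(G, j) = -7 (h(G, j) = -8 + 1 = -7)
T(E) = -25/3
w = -25/3 ≈ -8.3333
Q(N) = (-5 + N)²
I(C) = 185 (I(C) = 41 + (-5 - 7)² = 41 + (-12)² = 41 + 144 = 185)
451149 - I(w) = 451149 - 1*185 = 451149 - 185 = 450964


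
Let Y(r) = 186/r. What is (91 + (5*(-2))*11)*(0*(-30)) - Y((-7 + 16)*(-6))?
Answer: 31/9 ≈ 3.4444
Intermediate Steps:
(91 + (5*(-2))*11)*(0*(-30)) - Y((-7 + 16)*(-6)) = (91 + (5*(-2))*11)*(0*(-30)) - 186/((-7 + 16)*(-6)) = (91 - 10*11)*0 - 186/(9*(-6)) = (91 - 110)*0 - 186/(-54) = -19*0 - 186*(-1)/54 = 0 - 1*(-31/9) = 0 + 31/9 = 31/9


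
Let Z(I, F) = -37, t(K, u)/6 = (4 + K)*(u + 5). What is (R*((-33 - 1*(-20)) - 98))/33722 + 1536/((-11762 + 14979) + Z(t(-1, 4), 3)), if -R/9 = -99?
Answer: -21892349/8936330 ≈ -2.4498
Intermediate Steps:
R = 891 (R = -9*(-99) = 891)
t(K, u) = 6*(4 + K)*(5 + u) (t(K, u) = 6*((4 + K)*(u + 5)) = 6*((4 + K)*(5 + u)) = 6*(4 + K)*(5 + u))
(R*((-33 - 1*(-20)) - 98))/33722 + 1536/((-11762 + 14979) + Z(t(-1, 4), 3)) = (891*((-33 - 1*(-20)) - 98))/33722 + 1536/((-11762 + 14979) - 37) = (891*((-33 + 20) - 98))*(1/33722) + 1536/(3217 - 37) = (891*(-13 - 98))*(1/33722) + 1536/3180 = (891*(-111))*(1/33722) + 1536*(1/3180) = -98901*1/33722 + 128/265 = -98901/33722 + 128/265 = -21892349/8936330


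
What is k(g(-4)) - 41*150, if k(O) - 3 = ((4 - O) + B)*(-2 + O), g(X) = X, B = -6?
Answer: -6159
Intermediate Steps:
k(O) = 3 + (-2 + O)*(-2 - O) (k(O) = 3 + ((4 - O) - 6)*(-2 + O) = 3 + (-2 - O)*(-2 + O) = 3 + (-2 + O)*(-2 - O))
k(g(-4)) - 41*150 = (7 - 1*(-4)**2) - 41*150 = (7 - 1*16) - 6150 = (7 - 16) - 6150 = -9 - 6150 = -6159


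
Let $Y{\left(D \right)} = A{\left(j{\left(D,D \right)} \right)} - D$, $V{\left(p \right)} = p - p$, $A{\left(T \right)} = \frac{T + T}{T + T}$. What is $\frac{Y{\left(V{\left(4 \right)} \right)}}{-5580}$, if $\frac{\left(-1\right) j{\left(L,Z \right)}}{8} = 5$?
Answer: $- \frac{1}{5580} \approx -0.00017921$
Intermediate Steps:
$j{\left(L,Z \right)} = -40$ ($j{\left(L,Z \right)} = \left(-8\right) 5 = -40$)
$A{\left(T \right)} = 1$ ($A{\left(T \right)} = \frac{2 T}{2 T} = 2 T \frac{1}{2 T} = 1$)
$V{\left(p \right)} = 0$
$Y{\left(D \right)} = 1 - D$
$\frac{Y{\left(V{\left(4 \right)} \right)}}{-5580} = \frac{1 - 0}{-5580} = \left(1 + 0\right) \left(- \frac{1}{5580}\right) = 1 \left(- \frac{1}{5580}\right) = - \frac{1}{5580}$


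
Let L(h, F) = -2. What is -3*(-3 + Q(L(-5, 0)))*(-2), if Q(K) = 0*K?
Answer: -18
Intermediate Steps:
Q(K) = 0
-3*(-3 + Q(L(-5, 0)))*(-2) = -3*(-3 + 0)*(-2) = -3*(-3)*(-2) = 9*(-2) = -18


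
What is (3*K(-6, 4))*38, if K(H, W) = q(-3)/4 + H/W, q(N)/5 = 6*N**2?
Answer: 7524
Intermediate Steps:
q(N) = 30*N**2 (q(N) = 5*(6*N**2) = 30*N**2)
K(H, W) = 135/2 + H/W (K(H, W) = (30*(-3)**2)/4 + H/W = (30*9)*(1/4) + H/W = 270*(1/4) + H/W = 135/2 + H/W)
(3*K(-6, 4))*38 = (3*(135/2 - 6/4))*38 = (3*(135/2 - 6*1/4))*38 = (3*(135/2 - 3/2))*38 = (3*66)*38 = 198*38 = 7524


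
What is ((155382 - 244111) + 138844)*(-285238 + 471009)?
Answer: 9309913665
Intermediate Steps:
((155382 - 244111) + 138844)*(-285238 + 471009) = (-88729 + 138844)*185771 = 50115*185771 = 9309913665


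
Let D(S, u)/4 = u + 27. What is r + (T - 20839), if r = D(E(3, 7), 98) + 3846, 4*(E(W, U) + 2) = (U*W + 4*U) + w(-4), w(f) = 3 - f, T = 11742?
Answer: -4751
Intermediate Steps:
E(W, U) = -1/4 + U + U*W/4 (E(W, U) = -2 + ((U*W + 4*U) + (3 - 1*(-4)))/4 = -2 + ((4*U + U*W) + (3 + 4))/4 = -2 + ((4*U + U*W) + 7)/4 = -2 + (7 + 4*U + U*W)/4 = -2 + (7/4 + U + U*W/4) = -1/4 + U + U*W/4)
D(S, u) = 108 + 4*u (D(S, u) = 4*(u + 27) = 4*(27 + u) = 108 + 4*u)
r = 4346 (r = (108 + 4*98) + 3846 = (108 + 392) + 3846 = 500 + 3846 = 4346)
r + (T - 20839) = 4346 + (11742 - 20839) = 4346 - 9097 = -4751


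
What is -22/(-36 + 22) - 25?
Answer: -164/7 ≈ -23.429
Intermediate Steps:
-22/(-36 + 22) - 25 = -22/(-14) - 25 = -1/14*(-22) - 25 = 11/7 - 25 = -164/7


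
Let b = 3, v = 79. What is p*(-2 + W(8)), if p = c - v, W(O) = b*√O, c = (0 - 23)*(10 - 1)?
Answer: 572 - 1716*√2 ≈ -1854.8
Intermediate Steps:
c = -207 (c = -23*9 = -207)
W(O) = 3*√O
p = -286 (p = -207 - 1*79 = -207 - 79 = -286)
p*(-2 + W(8)) = -286*(-2 + 3*√8) = -286*(-2 + 3*(2*√2)) = -286*(-2 + 6*√2) = 572 - 1716*√2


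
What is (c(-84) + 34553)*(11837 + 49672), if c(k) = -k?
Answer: 2130487233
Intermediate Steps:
(c(-84) + 34553)*(11837 + 49672) = (-1*(-84) + 34553)*(11837 + 49672) = (84 + 34553)*61509 = 34637*61509 = 2130487233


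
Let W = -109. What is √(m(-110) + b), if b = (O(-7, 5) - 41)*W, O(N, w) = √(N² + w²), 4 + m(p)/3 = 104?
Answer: √(4769 - 109*√74) ≈ 61.898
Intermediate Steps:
m(p) = 300 (m(p) = -12 + 3*104 = -12 + 312 = 300)
b = 4469 - 109*√74 (b = (√((-7)² + 5²) - 41)*(-109) = (√(49 + 25) - 41)*(-109) = (√74 - 41)*(-109) = (-41 + √74)*(-109) = 4469 - 109*√74 ≈ 3531.3)
√(m(-110) + b) = √(300 + (4469 - 109*√74)) = √(4769 - 109*√74)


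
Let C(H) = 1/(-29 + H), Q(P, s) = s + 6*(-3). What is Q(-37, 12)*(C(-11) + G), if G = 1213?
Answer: -145557/20 ≈ -7277.9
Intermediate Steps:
Q(P, s) = -18 + s (Q(P, s) = s - 18 = -18 + s)
Q(-37, 12)*(C(-11) + G) = (-18 + 12)*(1/(-29 - 11) + 1213) = -6*(1/(-40) + 1213) = -6*(-1/40 + 1213) = -6*48519/40 = -145557/20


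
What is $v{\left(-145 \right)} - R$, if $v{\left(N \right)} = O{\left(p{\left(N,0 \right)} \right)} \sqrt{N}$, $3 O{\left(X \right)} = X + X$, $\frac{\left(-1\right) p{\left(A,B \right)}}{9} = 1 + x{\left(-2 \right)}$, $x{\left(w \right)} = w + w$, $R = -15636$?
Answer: $15636 + 18 i \sqrt{145} \approx 15636.0 + 216.75 i$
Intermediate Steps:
$x{\left(w \right)} = 2 w$
$p{\left(A,B \right)} = 27$ ($p{\left(A,B \right)} = - 9 \left(1 + 2 \left(-2\right)\right) = - 9 \left(1 - 4\right) = \left(-9\right) \left(-3\right) = 27$)
$O{\left(X \right)} = \frac{2 X}{3}$ ($O{\left(X \right)} = \frac{X + X}{3} = \frac{2 X}{3}$)
$v{\left(N \right)} = 18 \sqrt{N}$ ($v{\left(N \right)} = \frac{2}{3} \cdot 27 \sqrt{N} = 18 \sqrt{N}$)
$v{\left(-145 \right)} - R = 18 \sqrt{-145} - -15636 = 18 i \sqrt{145} + 15636 = 15636 + 18 i \sqrt{145}$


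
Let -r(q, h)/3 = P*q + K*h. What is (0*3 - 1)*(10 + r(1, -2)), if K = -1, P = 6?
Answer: 14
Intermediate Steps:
r(q, h) = -18*q + 3*h (r(q, h) = -3*(6*q - h) = -3*(-h + 6*q) = -18*q + 3*h)
(0*3 - 1)*(10 + r(1, -2)) = (0*3 - 1)*(10 + (-18*1 + 3*(-2))) = (0 - 1)*(10 + (-18 - 6)) = -(10 - 24) = -1*(-14) = 14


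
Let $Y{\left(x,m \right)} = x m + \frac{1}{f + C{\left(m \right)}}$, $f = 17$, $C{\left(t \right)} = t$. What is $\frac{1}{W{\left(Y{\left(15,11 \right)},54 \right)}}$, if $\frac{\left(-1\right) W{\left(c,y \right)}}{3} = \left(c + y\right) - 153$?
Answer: $- \frac{28}{5547} \approx -0.0050478$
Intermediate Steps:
$Y{\left(x,m \right)} = \frac{1}{17 + m} + m x$ ($Y{\left(x,m \right)} = x m + \frac{1}{17 + m} = m x + \frac{1}{17 + m} = \frac{1}{17 + m} + m x$)
$W{\left(c,y \right)} = 459 - 3 c - 3 y$ ($W{\left(c,y \right)} = - 3 \left(\left(c + y\right) - 153\right) = - 3 \left(-153 + c + y\right) = 459 - 3 c - 3 y$)
$\frac{1}{W{\left(Y{\left(15,11 \right)},54 \right)}} = \frac{1}{459 - 3 \frac{1 + 15 \cdot 11^{2} + 17 \cdot 11 \cdot 15}{17 + 11} - 162} = \frac{1}{459 - 3 \frac{1 + 15 \cdot 121 + 2805}{28} - 162} = \frac{1}{459 - 3 \frac{1 + 1815 + 2805}{28} - 162} = \frac{1}{459 - 3 \cdot \frac{1}{28} \cdot 4621 - 162} = \frac{1}{459 - \frac{13863}{28} - 162} = \frac{1}{- \frac{5547}{28}} = - \frac{28}{5547}$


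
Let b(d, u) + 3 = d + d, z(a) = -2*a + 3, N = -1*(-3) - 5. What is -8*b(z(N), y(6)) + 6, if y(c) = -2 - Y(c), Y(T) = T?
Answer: -82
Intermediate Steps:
N = -2 (N = 3 - 5 = -2)
y(c) = -2 - c
z(a) = 3 - 2*a
b(d, u) = -3 + 2*d (b(d, u) = -3 + (d + d) = -3 + 2*d)
-8*b(z(N), y(6)) + 6 = -8*(-3 + 2*(3 - 2*(-2))) + 6 = -8*(-3 + 2*(3 + 4)) + 6 = -8*(-3 + 2*7) + 6 = -8*(-3 + 14) + 6 = -8*11 + 6 = -88 + 6 = -82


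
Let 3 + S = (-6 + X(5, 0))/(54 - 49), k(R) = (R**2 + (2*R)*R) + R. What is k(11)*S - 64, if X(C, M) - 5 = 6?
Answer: -812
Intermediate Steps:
X(C, M) = 11 (X(C, M) = 5 + 6 = 11)
k(R) = R + 3*R**2 (k(R) = (R**2 + 2*R**2) + R = 3*R**2 + R = R + 3*R**2)
S = -2 (S = -3 + (-6 + 11)/(54 - 49) = -3 + 5/5 = -3 + 5*(1/5) = -3 + 1 = -2)
k(11)*S - 64 = (11*(1 + 3*11))*(-2) - 64 = (11*(1 + 33))*(-2) - 64 = (11*34)*(-2) - 64 = 374*(-2) - 64 = -748 - 64 = -812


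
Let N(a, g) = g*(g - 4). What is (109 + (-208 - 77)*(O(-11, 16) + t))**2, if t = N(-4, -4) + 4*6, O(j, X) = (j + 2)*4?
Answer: 31259281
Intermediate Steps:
N(a, g) = g*(-4 + g)
O(j, X) = 8 + 4*j (O(j, X) = (2 + j)*4 = 8 + 4*j)
t = 56 (t = -4*(-4 - 4) + 4*6 = -4*(-8) + 24 = 32 + 24 = 56)
(109 + (-208 - 77)*(O(-11, 16) + t))**2 = (109 + (-208 - 77)*((8 + 4*(-11)) + 56))**2 = (109 - 285*((8 - 44) + 56))**2 = (109 - 285*(-36 + 56))**2 = (109 - 285*20)**2 = (109 - 5700)**2 = (-5591)**2 = 31259281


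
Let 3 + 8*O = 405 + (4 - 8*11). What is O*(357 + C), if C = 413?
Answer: 61215/2 ≈ 30608.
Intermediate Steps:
O = 159/4 (O = -3/8 + (405 + (4 - 8*11))/8 = -3/8 + (405 + (4 - 88))/8 = -3/8 + (405 - 84)/8 = -3/8 + (1/8)*321 = -3/8 + 321/8 = 159/4 ≈ 39.750)
O*(357 + C) = 159*(357 + 413)/4 = (159/4)*770 = 61215/2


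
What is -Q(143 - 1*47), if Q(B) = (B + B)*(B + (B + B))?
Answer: -55296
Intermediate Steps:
Q(B) = 6*B² (Q(B) = (2*B)*(B + 2*B) = (2*B)*(3*B) = 6*B²)
-Q(143 - 1*47) = -6*(143 - 1*47)² = -6*(143 - 47)² = -6*96² = -6*9216 = -1*55296 = -55296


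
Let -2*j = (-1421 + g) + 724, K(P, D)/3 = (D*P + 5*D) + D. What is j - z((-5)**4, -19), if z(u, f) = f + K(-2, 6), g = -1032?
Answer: 1623/2 ≈ 811.50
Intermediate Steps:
K(P, D) = 18*D + 3*D*P (K(P, D) = 3*((D*P + 5*D) + D) = 3*((5*D + D*P) + D) = 3*(6*D + D*P) = 18*D + 3*D*P)
z(u, f) = 72 + f (z(u, f) = f + 3*6*(6 - 2) = f + 3*6*4 = f + 72 = 72 + f)
j = 1729/2 (j = -((-1421 - 1032) + 724)/2 = -(-2453 + 724)/2 = -1/2*(-1729) = 1729/2 ≈ 864.50)
j - z((-5)**4, -19) = 1729/2 - (72 - 19) = 1729/2 - 1*53 = 1729/2 - 53 = 1623/2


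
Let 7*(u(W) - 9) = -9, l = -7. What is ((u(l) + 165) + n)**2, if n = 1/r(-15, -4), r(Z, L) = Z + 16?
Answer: 1478656/49 ≈ 30177.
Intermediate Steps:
u(W) = 54/7 (u(W) = 9 + (1/7)*(-9) = 9 - 9/7 = 54/7)
r(Z, L) = 16 + Z
n = 1 (n = 1/(16 - 15) = 1/1 = 1)
((u(l) + 165) + n)**2 = ((54/7 + 165) + 1)**2 = (1209/7 + 1)**2 = (1216/7)**2 = 1478656/49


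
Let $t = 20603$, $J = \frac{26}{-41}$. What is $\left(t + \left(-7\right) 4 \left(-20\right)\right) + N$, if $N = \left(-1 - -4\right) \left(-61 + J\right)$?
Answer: $\frac{860102}{41} \approx 20978.0$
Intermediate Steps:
$J = - \frac{26}{41}$ ($J = 26 \left(- \frac{1}{41}\right) = - \frac{26}{41} \approx -0.63415$)
$N = - \frac{7581}{41}$ ($N = \left(-1 - -4\right) \left(-61 - \frac{26}{41}\right) = \left(-1 + 4\right) \left(- \frac{2527}{41}\right) = 3 \left(- \frac{2527}{41}\right) = - \frac{7581}{41} \approx -184.9$)
$\left(t + \left(-7\right) 4 \left(-20\right)\right) + N = \left(20603 + \left(-7\right) 4 \left(-20\right)\right) - \frac{7581}{41} = \left(20603 - -560\right) - \frac{7581}{41} = \left(20603 + 560\right) - \frac{7581}{41} = 21163 - \frac{7581}{41} = \frac{860102}{41}$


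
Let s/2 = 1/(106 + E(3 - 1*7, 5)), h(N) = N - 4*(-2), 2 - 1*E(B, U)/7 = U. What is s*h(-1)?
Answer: 14/85 ≈ 0.16471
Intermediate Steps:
E(B, U) = 14 - 7*U
h(N) = 8 + N (h(N) = N + 8 = 8 + N)
s = 2/85 (s = 2/(106 + (14 - 7*5)) = 2/(106 + (14 - 35)) = 2/(106 - 21) = 2/85 ≈ 0.023529)
s*h(-1) = 2*(8 - 1)/85 = (2/85)*7 = 14/85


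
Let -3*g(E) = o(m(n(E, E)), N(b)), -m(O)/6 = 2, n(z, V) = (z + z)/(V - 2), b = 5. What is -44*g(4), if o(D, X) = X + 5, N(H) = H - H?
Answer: 220/3 ≈ 73.333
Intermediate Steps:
n(z, V) = 2*z/(-2 + V) (n(z, V) = (2*z)/(-2 + V) = 2*z/(-2 + V))
m(O) = -12 (m(O) = -6*2 = -12)
N(H) = 0
o(D, X) = 5 + X
g(E) = -5/3 (g(E) = -(5 + 0)/3 = -⅓*5 = -5/3)
-44*g(4) = -44*(-5/3) = 220/3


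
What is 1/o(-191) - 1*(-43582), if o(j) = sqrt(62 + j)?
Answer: 43582 - I*sqrt(129)/129 ≈ 43582.0 - 0.088045*I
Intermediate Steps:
1/o(-191) - 1*(-43582) = 1/(sqrt(62 - 191)) - 1*(-43582) = 1/(sqrt(-129)) + 43582 = 1/(I*sqrt(129)) + 43582 = -I*sqrt(129)/129 + 43582 = 43582 - I*sqrt(129)/129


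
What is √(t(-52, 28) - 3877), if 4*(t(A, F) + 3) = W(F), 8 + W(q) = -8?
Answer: 2*I*√971 ≈ 62.322*I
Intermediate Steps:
W(q) = -16 (W(q) = -8 - 8 = -16)
t(A, F) = -7 (t(A, F) = -3 + (¼)*(-16) = -3 - 4 = -7)
√(t(-52, 28) - 3877) = √(-7 - 3877) = √(-3884) = 2*I*√971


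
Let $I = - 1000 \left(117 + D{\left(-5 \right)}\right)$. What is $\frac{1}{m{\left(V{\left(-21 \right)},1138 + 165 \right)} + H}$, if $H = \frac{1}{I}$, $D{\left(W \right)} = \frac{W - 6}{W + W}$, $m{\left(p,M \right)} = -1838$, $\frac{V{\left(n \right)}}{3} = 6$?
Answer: $- \frac{118100}{217067801} \approx -0.00054407$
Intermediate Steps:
$V{\left(n \right)} = 18$ ($V{\left(n \right)} = 3 \cdot 6 = 18$)
$D{\left(W \right)} = \frac{-6 + W}{2 W}$
$I = -118100$ ($I = - 1000 \left(117 + \frac{-6 - 5}{2 \left(-5\right)}\right) = - 1000 \left(117 + \frac{1}{2} \left(- \frac{1}{5}\right) \left(-11\right)\right) = - 1000 \left(117 + \frac{11}{10}\right) = \left(-1000\right) \frac{1181}{10} = -118100$)
$H = - \frac{1}{118100}$ ($H = \frac{1}{-118100} = - \frac{1}{118100} \approx -8.4674 \cdot 10^{-6}$)
$\frac{1}{m{\left(V{\left(-21 \right)},1138 + 165 \right)} + H} = \frac{1}{-1838 - \frac{1}{118100}} = \frac{1}{- \frac{217067801}{118100}} = - \frac{118100}{217067801}$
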